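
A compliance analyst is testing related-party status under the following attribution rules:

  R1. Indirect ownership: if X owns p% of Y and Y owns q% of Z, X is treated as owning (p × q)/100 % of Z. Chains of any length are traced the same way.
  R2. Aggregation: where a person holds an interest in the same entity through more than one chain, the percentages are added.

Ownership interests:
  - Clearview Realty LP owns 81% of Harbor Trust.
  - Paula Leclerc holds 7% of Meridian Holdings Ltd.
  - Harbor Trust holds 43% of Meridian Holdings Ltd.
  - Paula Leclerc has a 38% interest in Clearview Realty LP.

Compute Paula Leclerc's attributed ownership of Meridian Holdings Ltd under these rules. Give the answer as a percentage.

20.2354%

Chain via Clearview Realty LP → Harbor Trust (R1): 38% × 81% × 43% = 13.2354% of Meridian Holdings Ltd.
Direct interest in Meridian Holdings Ltd: 7%.
Aggregating (R2): 13.2354% + 7% = 20.2354%.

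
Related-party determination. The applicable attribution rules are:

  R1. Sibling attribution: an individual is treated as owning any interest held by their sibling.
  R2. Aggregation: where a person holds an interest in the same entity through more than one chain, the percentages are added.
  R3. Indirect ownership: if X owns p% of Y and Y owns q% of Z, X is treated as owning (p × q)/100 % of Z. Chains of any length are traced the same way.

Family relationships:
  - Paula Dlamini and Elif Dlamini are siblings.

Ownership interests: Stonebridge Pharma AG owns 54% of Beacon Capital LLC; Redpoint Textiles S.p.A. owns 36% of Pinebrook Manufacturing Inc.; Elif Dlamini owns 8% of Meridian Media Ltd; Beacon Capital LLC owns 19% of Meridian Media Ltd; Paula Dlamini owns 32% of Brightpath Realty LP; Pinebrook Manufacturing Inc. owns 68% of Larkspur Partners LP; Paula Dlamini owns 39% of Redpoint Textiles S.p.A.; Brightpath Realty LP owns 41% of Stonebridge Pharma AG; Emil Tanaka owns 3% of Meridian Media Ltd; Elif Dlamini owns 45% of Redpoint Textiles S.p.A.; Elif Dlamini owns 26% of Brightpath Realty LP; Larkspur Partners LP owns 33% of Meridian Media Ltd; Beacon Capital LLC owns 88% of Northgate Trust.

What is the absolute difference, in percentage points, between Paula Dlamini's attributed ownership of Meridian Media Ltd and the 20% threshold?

2.774316

By sibling attribution (R1), Paula Dlamini is treated as also owning Elif Dlamini's interest in Brightpath Realty LP, giving 32% + 26% = 58%.
By sibling attribution (R1), Paula Dlamini is treated as also owning Elif Dlamini's interest in Redpoint Textiles S.p.A, giving 39% + 45% = 84%.
By sibling attribution (R1), Paula Dlamini is treated as owning Elif Dlamini's 8% interest in Meridian Media Ltd.
Chain via Brightpath Realty LP → Stonebridge Pharma AG → Beacon Capital LLC (R3): 58% × 41% × 54% × 19% = 2.439828% of Meridian Media Ltd.
Chain via Redpoint Textiles S.p.A. → Pinebrook Manufacturing Inc. → Larkspur Partners LP (R3): 84% × 36% × 68% × 33% = 6.785856% of Meridian Media Ltd.
Direct interest in Meridian Media Ltd: 8%.
Aggregating (R2): 2.439828% + 6.785856% + 8% = 17.225684%.
17.225684% falls short of the 20% threshold by 2.774316 percentage points.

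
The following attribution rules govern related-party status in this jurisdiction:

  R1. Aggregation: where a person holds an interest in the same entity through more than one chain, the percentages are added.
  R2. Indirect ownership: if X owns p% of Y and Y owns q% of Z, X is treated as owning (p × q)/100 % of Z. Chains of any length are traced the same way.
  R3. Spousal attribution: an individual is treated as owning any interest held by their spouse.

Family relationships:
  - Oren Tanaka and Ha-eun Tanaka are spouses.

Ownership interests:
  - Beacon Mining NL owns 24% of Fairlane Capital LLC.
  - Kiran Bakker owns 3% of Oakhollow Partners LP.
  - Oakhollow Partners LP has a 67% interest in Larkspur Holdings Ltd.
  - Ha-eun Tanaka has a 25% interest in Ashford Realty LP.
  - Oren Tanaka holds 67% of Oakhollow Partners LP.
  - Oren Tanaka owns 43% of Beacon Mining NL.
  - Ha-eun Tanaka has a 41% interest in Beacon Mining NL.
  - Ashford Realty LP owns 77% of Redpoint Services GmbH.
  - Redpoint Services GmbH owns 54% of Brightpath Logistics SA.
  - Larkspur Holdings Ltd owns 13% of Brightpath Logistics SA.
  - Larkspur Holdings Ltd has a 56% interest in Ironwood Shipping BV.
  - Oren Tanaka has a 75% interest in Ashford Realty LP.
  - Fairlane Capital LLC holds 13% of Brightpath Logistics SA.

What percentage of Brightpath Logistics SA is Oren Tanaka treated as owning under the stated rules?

By spousal attribution (R3), Oren Tanaka is treated as also owning Ha-eun Tanaka's interest in Ashford Realty LP, giving 75% + 25% = 100%.
By spousal attribution (R3), Oren Tanaka is treated as also owning Ha-eun Tanaka's interest in Beacon Mining NL, giving 43% + 41% = 84%.
Chain via Ashford Realty LP → Redpoint Services GmbH (R2): 100% × 77% × 54% = 41.58% of Brightpath Logistics SA.
Chain via Beacon Mining NL → Fairlane Capital LLC (R2): 84% × 24% × 13% = 2.6208% of Brightpath Logistics SA.
Chain via Oakhollow Partners LP → Larkspur Holdings Ltd (R2): 67% × 67% × 13% = 5.8357% of Brightpath Logistics SA.
Aggregating (R1): 41.58% + 2.6208% + 5.8357% = 50.0365%.

50.0365%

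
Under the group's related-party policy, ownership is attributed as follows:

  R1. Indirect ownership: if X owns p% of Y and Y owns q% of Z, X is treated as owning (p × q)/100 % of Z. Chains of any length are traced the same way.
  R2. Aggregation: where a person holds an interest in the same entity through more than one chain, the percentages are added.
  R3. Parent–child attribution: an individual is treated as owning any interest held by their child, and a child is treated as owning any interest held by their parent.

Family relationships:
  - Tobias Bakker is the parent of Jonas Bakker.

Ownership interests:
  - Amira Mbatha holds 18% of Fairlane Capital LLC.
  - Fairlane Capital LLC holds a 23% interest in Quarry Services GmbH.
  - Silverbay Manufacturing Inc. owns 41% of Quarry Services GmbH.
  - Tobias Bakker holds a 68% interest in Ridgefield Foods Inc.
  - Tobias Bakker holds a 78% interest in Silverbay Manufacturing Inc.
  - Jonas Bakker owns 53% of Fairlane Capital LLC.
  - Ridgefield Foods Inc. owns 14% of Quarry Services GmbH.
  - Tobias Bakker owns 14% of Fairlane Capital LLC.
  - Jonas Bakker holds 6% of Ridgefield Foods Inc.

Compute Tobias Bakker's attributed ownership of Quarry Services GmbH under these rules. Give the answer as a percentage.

57.75%

By parent–child attribution (R3), Tobias Bakker is treated as also owning Jonas Bakker's interest in Fairlane Capital LLC, giving 14% + 53% = 67%.
By parent–child attribution (R3), Tobias Bakker is treated as also owning Jonas Bakker's interest in Ridgefield Foods Inc, giving 68% + 6% = 74%.
Chain via Fairlane Capital LLC (R1): 67% × 23% = 15.41% of Quarry Services GmbH.
Chain via Silverbay Manufacturing Inc. (R1): 78% × 41% = 31.98% of Quarry Services GmbH.
Chain via Ridgefield Foods Inc. (R1): 74% × 14% = 10.36% of Quarry Services GmbH.
Aggregating (R2): 15.41% + 31.98% + 10.36% = 57.75%.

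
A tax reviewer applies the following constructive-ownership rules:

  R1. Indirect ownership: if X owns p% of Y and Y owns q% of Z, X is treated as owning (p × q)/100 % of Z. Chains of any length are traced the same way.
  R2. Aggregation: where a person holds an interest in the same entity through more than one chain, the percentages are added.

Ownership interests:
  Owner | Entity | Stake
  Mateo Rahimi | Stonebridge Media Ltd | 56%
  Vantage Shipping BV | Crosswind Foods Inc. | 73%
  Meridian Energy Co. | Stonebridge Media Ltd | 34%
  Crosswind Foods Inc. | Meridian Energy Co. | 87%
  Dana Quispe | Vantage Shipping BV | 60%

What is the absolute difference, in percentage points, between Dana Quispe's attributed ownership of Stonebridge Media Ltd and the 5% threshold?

7.95604

Chain via Vantage Shipping BV → Crosswind Foods Inc. → Meridian Energy Co. (R1): 60% × 73% × 87% × 34% = 12.95604% of Stonebridge Media Ltd.
12.95604% exceeds the 5% threshold by 7.95604 percentage points.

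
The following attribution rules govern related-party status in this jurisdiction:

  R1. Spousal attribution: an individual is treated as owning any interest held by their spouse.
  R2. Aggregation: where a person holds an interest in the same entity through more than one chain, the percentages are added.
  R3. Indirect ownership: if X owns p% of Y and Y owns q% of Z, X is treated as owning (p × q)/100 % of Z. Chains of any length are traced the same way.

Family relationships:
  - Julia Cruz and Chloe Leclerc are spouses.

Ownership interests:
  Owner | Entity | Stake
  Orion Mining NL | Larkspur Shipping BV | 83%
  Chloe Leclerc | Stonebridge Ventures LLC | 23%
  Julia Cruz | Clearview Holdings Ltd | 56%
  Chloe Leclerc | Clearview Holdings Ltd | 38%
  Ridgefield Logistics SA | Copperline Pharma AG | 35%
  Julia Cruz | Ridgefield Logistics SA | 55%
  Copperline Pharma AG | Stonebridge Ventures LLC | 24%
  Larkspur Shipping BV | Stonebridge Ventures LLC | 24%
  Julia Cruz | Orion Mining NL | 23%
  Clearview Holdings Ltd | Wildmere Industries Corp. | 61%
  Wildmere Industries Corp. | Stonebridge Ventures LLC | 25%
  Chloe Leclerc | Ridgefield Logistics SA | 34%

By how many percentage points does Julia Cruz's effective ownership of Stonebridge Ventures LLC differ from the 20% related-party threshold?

By spousal attribution (R1), Julia Cruz is treated as also owning Chloe Leclerc's interest in Clearview Holdings Ltd, giving 56% + 38% = 94%.
By spousal attribution (R1), Julia Cruz is treated as also owning Chloe Leclerc's interest in Ridgefield Logistics SA, giving 55% + 34% = 89%.
By spousal attribution (R1), Julia Cruz is treated as owning Chloe Leclerc's 23% interest in Stonebridge Ventures LLC.
Chain via Clearview Holdings Ltd → Wildmere Industries Corp. (R3): 94% × 61% × 25% = 14.335% of Stonebridge Ventures LLC.
Chain via Orion Mining NL → Larkspur Shipping BV (R3): 23% × 83% × 24% = 4.5816% of Stonebridge Ventures LLC.
Chain via Ridgefield Logistics SA → Copperline Pharma AG (R3): 89% × 35% × 24% = 7.476% of Stonebridge Ventures LLC.
Direct interest in Stonebridge Ventures LLC: 23%.
Aggregating (R2): 14.335% + 4.5816% + 7.476% + 23% = 49.3926%.
49.3926% exceeds the 20% threshold by 29.3926 percentage points.

29.3926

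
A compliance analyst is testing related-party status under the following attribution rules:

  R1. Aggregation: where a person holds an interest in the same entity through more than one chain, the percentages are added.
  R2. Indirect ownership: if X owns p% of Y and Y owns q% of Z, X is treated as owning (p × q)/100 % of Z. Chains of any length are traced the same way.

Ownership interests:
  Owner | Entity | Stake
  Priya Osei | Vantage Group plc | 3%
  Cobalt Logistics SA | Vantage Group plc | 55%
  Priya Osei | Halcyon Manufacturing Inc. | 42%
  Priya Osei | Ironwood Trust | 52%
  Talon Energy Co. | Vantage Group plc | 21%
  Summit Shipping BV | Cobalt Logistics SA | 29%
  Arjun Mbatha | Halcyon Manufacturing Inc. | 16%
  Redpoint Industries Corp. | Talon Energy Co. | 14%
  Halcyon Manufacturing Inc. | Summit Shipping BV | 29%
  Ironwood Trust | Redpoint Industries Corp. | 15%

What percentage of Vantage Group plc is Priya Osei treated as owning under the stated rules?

5.17203%

Chain via Halcyon Manufacturing Inc. → Summit Shipping BV → Cobalt Logistics SA (R2): 42% × 29% × 29% × 55% = 1.94271% of Vantage Group plc.
Chain via Ironwood Trust → Redpoint Industries Corp. → Talon Energy Co. (R2): 52% × 15% × 14% × 21% = 0.22932% of Vantage Group plc.
Direct interest in Vantage Group plc: 3%.
Aggregating (R1): 1.94271% + 0.22932% + 3% = 5.17203%.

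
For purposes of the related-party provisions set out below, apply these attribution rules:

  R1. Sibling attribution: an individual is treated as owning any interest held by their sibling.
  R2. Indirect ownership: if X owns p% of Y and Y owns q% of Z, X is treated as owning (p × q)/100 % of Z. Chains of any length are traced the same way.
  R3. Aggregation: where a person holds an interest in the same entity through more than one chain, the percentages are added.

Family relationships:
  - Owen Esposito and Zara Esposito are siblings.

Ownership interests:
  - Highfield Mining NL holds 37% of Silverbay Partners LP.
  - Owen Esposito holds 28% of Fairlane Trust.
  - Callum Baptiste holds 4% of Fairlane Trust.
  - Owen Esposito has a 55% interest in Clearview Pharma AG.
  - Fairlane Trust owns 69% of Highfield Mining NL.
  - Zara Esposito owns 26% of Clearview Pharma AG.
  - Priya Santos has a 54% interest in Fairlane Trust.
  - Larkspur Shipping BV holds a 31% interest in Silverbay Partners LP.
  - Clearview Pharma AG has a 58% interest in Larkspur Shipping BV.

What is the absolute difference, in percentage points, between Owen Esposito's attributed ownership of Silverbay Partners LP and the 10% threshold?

11.7122

By sibling attribution (R1), Owen Esposito is treated as also owning Zara Esposito's interest in Clearview Pharma AG, giving 55% + 26% = 81%.
Chain via Clearview Pharma AG → Larkspur Shipping BV (R2): 81% × 58% × 31% = 14.5638% of Silverbay Partners LP.
Chain via Fairlane Trust → Highfield Mining NL (R2): 28% × 69% × 37% = 7.1484% of Silverbay Partners LP.
Aggregating (R3): 14.5638% + 7.1484% = 21.7122%.
21.7122% exceeds the 10% threshold by 11.7122 percentage points.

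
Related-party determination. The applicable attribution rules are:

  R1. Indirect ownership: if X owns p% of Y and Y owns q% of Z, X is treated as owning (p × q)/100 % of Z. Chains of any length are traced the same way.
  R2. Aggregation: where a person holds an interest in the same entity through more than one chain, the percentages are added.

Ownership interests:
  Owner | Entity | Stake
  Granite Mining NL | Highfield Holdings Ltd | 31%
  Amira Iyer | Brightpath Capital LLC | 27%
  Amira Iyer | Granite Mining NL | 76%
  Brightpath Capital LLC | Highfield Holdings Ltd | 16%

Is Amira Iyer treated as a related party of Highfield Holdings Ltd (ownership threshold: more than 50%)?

Chain via Brightpath Capital LLC (R1): 27% × 16% = 4.32% of Highfield Holdings Ltd.
Chain via Granite Mining NL (R1): 76% × 31% = 23.56% of Highfield Holdings Ltd.
Aggregating (R2): 4.32% + 23.56% = 27.88%.
27.88% does not exceed the 50% threshold, so Amira is not a related party to Highfield Holdings Ltd.

No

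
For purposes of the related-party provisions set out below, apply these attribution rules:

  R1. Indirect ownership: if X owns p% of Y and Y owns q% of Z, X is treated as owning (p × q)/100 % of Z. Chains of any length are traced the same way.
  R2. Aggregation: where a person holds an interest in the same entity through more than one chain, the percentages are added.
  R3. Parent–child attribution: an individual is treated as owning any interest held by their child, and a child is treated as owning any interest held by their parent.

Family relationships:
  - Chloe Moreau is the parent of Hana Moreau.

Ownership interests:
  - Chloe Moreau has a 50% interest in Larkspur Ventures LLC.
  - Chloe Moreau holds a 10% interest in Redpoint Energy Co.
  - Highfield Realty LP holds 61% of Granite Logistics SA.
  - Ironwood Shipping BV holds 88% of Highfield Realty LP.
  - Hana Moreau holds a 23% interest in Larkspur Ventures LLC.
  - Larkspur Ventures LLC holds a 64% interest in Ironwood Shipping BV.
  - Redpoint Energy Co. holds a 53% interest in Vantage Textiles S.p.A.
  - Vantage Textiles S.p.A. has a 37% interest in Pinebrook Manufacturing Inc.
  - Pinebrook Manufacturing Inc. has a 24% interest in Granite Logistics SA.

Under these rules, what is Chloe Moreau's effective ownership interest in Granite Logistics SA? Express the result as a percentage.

25.549936%

By parent–child attribution (R3), Chloe Moreau is treated as also owning Hana Moreau's interest in Larkspur Ventures LLC, giving 50% + 23% = 73%.
Chain via Redpoint Energy Co. → Vantage Textiles S.p.A. → Pinebrook Manufacturing Inc. (R1): 10% × 53% × 37% × 24% = 0.47064% of Granite Logistics SA.
Chain via Larkspur Ventures LLC → Ironwood Shipping BV → Highfield Realty LP (R1): 73% × 64% × 88% × 61% = 25.079296% of Granite Logistics SA.
Aggregating (R2): 0.47064% + 25.079296% = 25.549936%.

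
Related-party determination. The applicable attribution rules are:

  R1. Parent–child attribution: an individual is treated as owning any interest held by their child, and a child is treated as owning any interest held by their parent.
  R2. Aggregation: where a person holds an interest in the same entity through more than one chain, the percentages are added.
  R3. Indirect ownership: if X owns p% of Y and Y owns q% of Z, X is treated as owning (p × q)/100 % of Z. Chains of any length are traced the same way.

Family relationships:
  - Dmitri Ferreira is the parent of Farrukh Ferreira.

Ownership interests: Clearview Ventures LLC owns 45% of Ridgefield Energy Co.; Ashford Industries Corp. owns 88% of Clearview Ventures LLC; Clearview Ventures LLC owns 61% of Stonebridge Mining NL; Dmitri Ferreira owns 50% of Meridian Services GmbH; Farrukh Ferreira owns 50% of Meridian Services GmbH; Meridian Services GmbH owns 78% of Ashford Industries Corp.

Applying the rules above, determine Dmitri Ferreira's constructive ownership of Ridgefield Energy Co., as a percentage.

By parent–child attribution (R1), Dmitri Ferreira is treated as also owning Farrukh Ferreira's interest in Meridian Services GmbH, giving 50% + 50% = 100%.
Chain via Meridian Services GmbH → Ashford Industries Corp. → Clearview Ventures LLC (R3): 100% × 78% × 88% × 45% = 30.888% of Ridgefield Energy Co.

30.888%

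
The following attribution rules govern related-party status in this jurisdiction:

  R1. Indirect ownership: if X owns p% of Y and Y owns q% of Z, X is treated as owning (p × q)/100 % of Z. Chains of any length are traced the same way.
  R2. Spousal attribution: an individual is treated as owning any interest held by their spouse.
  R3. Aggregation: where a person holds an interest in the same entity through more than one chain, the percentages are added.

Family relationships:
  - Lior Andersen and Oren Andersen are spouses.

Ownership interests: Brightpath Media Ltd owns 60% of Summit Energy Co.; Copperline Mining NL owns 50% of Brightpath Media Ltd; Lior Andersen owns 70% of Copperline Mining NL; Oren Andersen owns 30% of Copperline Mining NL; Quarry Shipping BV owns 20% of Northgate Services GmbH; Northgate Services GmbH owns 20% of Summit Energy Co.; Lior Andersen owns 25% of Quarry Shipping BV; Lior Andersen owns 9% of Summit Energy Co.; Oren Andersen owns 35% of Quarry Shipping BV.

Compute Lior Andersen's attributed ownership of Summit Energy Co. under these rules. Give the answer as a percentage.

By spousal attribution (R2), Lior Andersen is treated as also owning Oren Andersen's interest in Copperline Mining NL, giving 70% + 30% = 100%.
By spousal attribution (R2), Lior Andersen is treated as also owning Oren Andersen's interest in Quarry Shipping BV, giving 25% + 35% = 60%.
Chain via Copperline Mining NL → Brightpath Media Ltd (R1): 100% × 50% × 60% = 30% of Summit Energy Co.
Chain via Quarry Shipping BV → Northgate Services GmbH (R1): 60% × 20% × 20% = 2.4% of Summit Energy Co.
Direct interest in Summit Energy Co: 9%.
Aggregating (R3): 30% + 2.4% + 9% = 41.4%.

41.4%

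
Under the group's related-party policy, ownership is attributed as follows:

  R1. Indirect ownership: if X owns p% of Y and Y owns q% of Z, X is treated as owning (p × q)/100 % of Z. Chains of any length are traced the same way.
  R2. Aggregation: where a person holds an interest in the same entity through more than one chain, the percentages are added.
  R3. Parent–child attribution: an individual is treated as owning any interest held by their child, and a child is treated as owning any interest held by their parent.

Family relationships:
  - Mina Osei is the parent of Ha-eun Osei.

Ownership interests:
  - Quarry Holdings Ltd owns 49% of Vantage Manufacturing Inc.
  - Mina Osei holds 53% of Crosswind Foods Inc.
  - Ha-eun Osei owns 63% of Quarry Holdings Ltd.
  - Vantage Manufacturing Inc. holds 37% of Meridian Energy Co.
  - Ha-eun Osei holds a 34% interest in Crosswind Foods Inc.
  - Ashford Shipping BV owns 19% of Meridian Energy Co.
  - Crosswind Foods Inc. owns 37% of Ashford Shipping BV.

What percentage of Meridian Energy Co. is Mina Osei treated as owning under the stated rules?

17.538%

By parent–child attribution (R3), Mina Osei is treated as also owning Ha-eun Osei's interest in Crosswind Foods Inc, giving 53% + 34% = 87%.
By parent–child attribution (R3), Mina Osei is treated as owning Ha-eun Osei's 63% interest in Quarry Holdings Ltd.
Chain via Crosswind Foods Inc. → Ashford Shipping BV (R1): 87% × 37% × 19% = 6.1161% of Meridian Energy Co.
Chain via Quarry Holdings Ltd → Vantage Manufacturing Inc. (R1): 63% × 49% × 37% = 11.4219% of Meridian Energy Co.
Aggregating (R2): 6.1161% + 11.4219% = 17.538%.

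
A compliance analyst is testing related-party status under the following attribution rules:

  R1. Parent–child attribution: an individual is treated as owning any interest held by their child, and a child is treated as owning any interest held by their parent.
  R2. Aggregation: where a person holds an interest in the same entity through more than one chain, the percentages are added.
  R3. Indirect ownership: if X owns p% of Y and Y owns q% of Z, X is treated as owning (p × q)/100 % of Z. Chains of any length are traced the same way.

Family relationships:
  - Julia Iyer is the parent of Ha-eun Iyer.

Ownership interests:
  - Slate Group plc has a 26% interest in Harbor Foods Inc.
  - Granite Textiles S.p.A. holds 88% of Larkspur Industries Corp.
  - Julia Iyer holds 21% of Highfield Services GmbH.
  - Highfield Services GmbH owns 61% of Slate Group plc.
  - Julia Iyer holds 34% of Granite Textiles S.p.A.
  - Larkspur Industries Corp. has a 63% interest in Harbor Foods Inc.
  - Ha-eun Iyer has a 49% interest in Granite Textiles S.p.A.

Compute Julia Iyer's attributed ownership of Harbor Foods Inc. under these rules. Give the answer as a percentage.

By parent–child attribution (R1), Julia Iyer is treated as also owning Ha-eun Iyer's interest in Granite Textiles S.p.A, giving 34% + 49% = 83%.
Chain via Highfield Services GmbH → Slate Group plc (R3): 21% × 61% × 26% = 3.3306% of Harbor Foods Inc.
Chain via Granite Textiles S.p.A. → Larkspur Industries Corp. (R3): 83% × 88% × 63% = 46.0152% of Harbor Foods Inc.
Aggregating (R2): 3.3306% + 46.0152% = 49.3458%.

49.3458%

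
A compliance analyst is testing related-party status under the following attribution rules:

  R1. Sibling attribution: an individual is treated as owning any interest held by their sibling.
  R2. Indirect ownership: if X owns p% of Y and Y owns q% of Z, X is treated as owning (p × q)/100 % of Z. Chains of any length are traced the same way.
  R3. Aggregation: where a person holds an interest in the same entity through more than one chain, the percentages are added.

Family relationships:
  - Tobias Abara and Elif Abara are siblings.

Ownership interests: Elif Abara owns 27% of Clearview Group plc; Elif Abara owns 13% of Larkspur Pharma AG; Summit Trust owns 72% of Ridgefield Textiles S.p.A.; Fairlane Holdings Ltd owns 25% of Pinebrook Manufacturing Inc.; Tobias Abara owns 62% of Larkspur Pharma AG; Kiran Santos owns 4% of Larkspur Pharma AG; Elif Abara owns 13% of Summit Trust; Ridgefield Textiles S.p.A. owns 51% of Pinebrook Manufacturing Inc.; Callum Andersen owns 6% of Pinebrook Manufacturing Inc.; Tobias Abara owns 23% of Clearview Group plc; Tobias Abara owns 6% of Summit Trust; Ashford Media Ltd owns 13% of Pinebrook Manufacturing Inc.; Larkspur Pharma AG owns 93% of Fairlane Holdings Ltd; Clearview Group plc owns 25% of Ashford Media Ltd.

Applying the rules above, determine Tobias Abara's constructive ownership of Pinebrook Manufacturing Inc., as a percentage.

By sibling attribution (R1), Tobias Abara is treated as also owning Elif Abara's interest in Summit Trust, giving 6% + 13% = 19%.
By sibling attribution (R1), Tobias Abara is treated as also owning Elif Abara's interest in Larkspur Pharma AG, giving 62% + 13% = 75%.
By sibling attribution (R1), Tobias Abara is treated as also owning Elif Abara's interest in Clearview Group plc, giving 23% + 27% = 50%.
Chain via Summit Trust → Ridgefield Textiles S.p.A. (R2): 19% × 72% × 51% = 6.9768% of Pinebrook Manufacturing Inc.
Chain via Larkspur Pharma AG → Fairlane Holdings Ltd (R2): 75% × 93% × 25% = 17.4375% of Pinebrook Manufacturing Inc.
Chain via Clearview Group plc → Ashford Media Ltd (R2): 50% × 25% × 13% = 1.625% of Pinebrook Manufacturing Inc.
Aggregating (R3): 6.9768% + 17.4375% + 1.625% = 26.0393%.

26.0393%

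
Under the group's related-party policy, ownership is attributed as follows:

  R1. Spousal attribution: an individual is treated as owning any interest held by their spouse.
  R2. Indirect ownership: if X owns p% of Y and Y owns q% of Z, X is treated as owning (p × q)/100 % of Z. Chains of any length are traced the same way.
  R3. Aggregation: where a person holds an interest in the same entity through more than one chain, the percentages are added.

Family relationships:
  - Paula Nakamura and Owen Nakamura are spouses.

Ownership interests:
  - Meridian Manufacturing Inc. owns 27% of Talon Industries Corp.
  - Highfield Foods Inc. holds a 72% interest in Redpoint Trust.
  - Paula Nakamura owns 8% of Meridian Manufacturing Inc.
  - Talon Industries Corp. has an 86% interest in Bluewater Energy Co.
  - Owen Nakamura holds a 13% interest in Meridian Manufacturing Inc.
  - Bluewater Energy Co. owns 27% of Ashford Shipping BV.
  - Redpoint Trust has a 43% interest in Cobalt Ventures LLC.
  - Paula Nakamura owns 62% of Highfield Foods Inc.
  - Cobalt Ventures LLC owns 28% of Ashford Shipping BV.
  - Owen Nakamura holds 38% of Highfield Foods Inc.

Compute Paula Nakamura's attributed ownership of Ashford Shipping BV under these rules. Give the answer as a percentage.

9.985374%

By spousal attribution (R1), Paula Nakamura is treated as also owning Owen Nakamura's interest in Highfield Foods Inc, giving 62% + 38% = 100%.
By spousal attribution (R1), Paula Nakamura is treated as also owning Owen Nakamura's interest in Meridian Manufacturing Inc, giving 8% + 13% = 21%.
Chain via Highfield Foods Inc. → Redpoint Trust → Cobalt Ventures LLC (R2): 100% × 72% × 43% × 28% = 8.6688% of Ashford Shipping BV.
Chain via Meridian Manufacturing Inc. → Talon Industries Corp. → Bluewater Energy Co. (R2): 21% × 27% × 86% × 27% = 1.316574% of Ashford Shipping BV.
Aggregating (R3): 8.6688% + 1.316574% = 9.985374%.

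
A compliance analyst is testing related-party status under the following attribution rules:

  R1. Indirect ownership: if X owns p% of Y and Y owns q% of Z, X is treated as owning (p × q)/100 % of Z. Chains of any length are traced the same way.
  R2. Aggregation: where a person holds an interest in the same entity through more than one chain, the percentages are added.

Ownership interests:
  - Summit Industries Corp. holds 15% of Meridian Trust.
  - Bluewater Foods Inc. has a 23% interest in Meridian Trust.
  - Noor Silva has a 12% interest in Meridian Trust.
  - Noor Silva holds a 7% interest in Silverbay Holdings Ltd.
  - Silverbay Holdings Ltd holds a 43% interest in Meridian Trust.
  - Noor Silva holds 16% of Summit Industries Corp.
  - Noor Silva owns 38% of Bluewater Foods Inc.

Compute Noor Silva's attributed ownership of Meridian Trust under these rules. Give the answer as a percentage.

Chain via Bluewater Foods Inc. (R1): 38% × 23% = 8.74% of Meridian Trust.
Chain via Silverbay Holdings Ltd (R1): 7% × 43% = 3.01% of Meridian Trust.
Chain via Summit Industries Corp. (R1): 16% × 15% = 2.4% of Meridian Trust.
Direct interest in Meridian Trust: 12%.
Aggregating (R2): 8.74% + 3.01% + 2.4% + 12% = 26.15%.

26.15%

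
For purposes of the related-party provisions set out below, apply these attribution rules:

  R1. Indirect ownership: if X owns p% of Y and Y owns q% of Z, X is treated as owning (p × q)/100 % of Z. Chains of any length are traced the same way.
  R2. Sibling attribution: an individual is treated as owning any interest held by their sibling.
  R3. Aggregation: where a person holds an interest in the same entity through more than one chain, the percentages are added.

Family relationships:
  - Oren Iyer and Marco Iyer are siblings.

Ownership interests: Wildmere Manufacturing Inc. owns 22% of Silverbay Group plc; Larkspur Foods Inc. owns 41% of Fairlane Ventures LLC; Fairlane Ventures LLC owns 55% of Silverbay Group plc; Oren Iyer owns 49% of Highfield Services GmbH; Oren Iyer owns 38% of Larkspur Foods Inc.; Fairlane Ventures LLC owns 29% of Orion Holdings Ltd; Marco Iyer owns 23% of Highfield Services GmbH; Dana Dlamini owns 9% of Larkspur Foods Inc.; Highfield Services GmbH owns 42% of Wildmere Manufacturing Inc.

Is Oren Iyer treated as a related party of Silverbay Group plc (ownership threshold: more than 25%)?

By sibling attribution (R2), Oren Iyer is treated as also owning Marco Iyer's interest in Highfield Services GmbH, giving 49% + 23% = 72%.
Chain via Larkspur Foods Inc. → Fairlane Ventures LLC (R1): 38% × 41% × 55% = 8.569% of Silverbay Group plc.
Chain via Highfield Services GmbH → Wildmere Manufacturing Inc. (R1): 72% × 42% × 22% = 6.6528% of Silverbay Group plc.
Aggregating (R3): 8.569% + 6.6528% = 15.2218%.
15.2218% does not exceed the 25% threshold, so Oren is not a related party to Silverbay Group plc.

No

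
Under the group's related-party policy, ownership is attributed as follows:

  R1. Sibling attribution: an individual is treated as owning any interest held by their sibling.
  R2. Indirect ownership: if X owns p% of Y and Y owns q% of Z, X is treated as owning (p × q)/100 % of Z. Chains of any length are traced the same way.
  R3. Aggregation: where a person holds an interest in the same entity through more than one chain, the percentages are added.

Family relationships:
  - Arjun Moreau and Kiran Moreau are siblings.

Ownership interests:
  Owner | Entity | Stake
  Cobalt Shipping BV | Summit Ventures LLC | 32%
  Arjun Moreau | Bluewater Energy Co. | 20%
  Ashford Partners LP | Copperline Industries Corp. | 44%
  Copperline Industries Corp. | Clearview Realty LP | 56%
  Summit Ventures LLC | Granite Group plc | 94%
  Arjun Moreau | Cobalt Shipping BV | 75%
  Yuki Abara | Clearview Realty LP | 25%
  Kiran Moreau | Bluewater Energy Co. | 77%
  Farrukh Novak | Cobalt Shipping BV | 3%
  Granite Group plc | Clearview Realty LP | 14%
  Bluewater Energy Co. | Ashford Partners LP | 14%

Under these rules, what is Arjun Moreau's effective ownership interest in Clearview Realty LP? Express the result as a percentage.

By sibling attribution (R1), Arjun Moreau is treated as also owning Kiran Moreau's interest in Bluewater Energy Co, giving 20% + 77% = 97%.
Chain via Cobalt Shipping BV → Summit Ventures LLC → Granite Group plc (R2): 75% × 32% × 94% × 14% = 3.1584% of Clearview Realty LP.
Chain via Bluewater Energy Co. → Ashford Partners LP → Copperline Industries Corp. (R2): 97% × 14% × 44% × 56% = 3.346112% of Clearview Realty LP.
Aggregating (R3): 3.1584% + 3.346112% = 6.504512%.

6.504512%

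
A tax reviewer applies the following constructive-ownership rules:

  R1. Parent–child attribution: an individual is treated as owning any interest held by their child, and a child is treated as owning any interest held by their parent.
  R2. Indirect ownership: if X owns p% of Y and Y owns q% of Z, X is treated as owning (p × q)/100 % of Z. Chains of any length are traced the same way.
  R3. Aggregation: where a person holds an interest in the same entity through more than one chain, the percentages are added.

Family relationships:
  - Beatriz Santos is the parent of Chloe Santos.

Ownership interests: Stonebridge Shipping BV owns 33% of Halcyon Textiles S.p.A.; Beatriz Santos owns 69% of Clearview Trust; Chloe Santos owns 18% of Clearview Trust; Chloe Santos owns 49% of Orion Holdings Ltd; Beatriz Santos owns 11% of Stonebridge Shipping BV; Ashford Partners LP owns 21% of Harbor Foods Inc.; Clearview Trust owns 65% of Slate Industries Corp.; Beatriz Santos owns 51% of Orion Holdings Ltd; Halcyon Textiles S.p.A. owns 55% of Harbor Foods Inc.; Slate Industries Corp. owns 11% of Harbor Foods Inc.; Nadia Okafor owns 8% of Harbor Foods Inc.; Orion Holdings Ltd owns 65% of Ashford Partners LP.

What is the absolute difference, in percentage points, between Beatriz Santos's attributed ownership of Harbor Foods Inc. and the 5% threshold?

16.867

By parent–child attribution (R1), Beatriz Santos is treated as also owning Chloe Santos's interest in Clearview Trust, giving 69% + 18% = 87%.
By parent–child attribution (R1), Beatriz Santos is treated as also owning Chloe Santos's interest in Orion Holdings Ltd, giving 51% + 49% = 100%.
Chain via Clearview Trust → Slate Industries Corp. (R2): 87% × 65% × 11% = 6.2205% of Harbor Foods Inc.
Chain via Stonebridge Shipping BV → Halcyon Textiles S.p.A. (R2): 11% × 33% × 55% = 1.9965% of Harbor Foods Inc.
Chain via Orion Holdings Ltd → Ashford Partners LP (R2): 100% × 65% × 21% = 13.65% of Harbor Foods Inc.
Aggregating (R3): 6.2205% + 1.9965% + 13.65% = 21.867%.
21.867% exceeds the 5% threshold by 16.867 percentage points.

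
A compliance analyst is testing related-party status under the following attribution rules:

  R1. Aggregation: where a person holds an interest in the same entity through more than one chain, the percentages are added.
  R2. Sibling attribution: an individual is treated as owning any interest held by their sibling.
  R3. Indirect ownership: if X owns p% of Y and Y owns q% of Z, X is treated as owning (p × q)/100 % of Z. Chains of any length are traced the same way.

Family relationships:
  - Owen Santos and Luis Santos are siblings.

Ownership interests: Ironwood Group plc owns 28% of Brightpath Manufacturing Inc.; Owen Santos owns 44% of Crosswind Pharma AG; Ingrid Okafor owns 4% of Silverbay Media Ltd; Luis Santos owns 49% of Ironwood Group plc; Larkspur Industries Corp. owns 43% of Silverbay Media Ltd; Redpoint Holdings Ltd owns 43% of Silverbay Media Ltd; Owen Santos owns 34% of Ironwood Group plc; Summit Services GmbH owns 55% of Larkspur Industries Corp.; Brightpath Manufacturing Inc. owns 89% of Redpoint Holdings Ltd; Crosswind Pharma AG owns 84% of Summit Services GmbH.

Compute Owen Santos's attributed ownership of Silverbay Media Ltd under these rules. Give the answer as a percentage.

By sibling attribution (R2), Owen Santos is treated as also owning Luis Santos's interest in Ironwood Group plc, giving 34% + 49% = 83%.
Chain via Ironwood Group plc → Brightpath Manufacturing Inc. → Redpoint Holdings Ltd (R3): 83% × 28% × 89% × 43% = 8.893948% of Silverbay Media Ltd.
Chain via Crosswind Pharma AG → Summit Services GmbH → Larkspur Industries Corp. (R3): 44% × 84% × 55% × 43% = 8.74104% of Silverbay Media Ltd.
Aggregating (R1): 8.893948% + 8.74104% = 17.634988%.

17.634988%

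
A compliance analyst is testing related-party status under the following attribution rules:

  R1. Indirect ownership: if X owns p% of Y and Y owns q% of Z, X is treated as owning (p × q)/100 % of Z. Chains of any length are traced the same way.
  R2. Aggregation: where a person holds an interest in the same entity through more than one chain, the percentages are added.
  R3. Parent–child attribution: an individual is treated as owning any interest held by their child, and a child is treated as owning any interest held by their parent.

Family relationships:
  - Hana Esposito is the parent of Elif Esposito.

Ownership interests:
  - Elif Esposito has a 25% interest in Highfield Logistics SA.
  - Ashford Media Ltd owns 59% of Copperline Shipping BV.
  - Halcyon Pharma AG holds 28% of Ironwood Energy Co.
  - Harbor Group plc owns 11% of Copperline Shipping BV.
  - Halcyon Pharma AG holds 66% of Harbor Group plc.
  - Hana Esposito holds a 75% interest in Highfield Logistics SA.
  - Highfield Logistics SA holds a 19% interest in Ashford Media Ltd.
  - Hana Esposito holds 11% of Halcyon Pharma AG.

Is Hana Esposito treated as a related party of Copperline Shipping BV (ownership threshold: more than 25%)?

No

By parent–child attribution (R3), Hana Esposito is treated as also owning Elif Esposito's interest in Highfield Logistics SA, giving 75% + 25% = 100%.
Chain via Highfield Logistics SA → Ashford Media Ltd (R1): 100% × 19% × 59% = 11.21% of Copperline Shipping BV.
Chain via Halcyon Pharma AG → Harbor Group plc (R1): 11% × 66% × 11% = 0.7986% of Copperline Shipping BV.
Aggregating (R2): 11.21% + 0.7986% = 12.0086%.
12.0086% does not exceed the 25% threshold, so Hana is not a related party to Copperline Shipping BV.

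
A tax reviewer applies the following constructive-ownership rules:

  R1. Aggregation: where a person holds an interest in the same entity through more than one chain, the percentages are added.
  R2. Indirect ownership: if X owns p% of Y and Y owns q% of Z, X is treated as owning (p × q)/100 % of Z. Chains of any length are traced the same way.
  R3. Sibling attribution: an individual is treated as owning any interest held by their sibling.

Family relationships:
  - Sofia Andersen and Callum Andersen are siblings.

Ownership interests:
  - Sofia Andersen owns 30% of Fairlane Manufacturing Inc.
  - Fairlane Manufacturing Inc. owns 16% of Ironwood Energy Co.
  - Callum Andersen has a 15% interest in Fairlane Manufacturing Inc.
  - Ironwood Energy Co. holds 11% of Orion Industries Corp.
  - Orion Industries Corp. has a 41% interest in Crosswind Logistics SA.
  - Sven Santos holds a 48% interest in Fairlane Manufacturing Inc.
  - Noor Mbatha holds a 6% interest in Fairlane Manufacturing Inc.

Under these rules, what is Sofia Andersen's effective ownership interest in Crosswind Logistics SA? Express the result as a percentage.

0.32472%

By sibling attribution (R3), Sofia Andersen is treated as also owning Callum Andersen's interest in Fairlane Manufacturing Inc, giving 30% + 15% = 45%.
Chain via Fairlane Manufacturing Inc. → Ironwood Energy Co. → Orion Industries Corp. (R2): 45% × 16% × 11% × 41% = 0.32472% of Crosswind Logistics SA.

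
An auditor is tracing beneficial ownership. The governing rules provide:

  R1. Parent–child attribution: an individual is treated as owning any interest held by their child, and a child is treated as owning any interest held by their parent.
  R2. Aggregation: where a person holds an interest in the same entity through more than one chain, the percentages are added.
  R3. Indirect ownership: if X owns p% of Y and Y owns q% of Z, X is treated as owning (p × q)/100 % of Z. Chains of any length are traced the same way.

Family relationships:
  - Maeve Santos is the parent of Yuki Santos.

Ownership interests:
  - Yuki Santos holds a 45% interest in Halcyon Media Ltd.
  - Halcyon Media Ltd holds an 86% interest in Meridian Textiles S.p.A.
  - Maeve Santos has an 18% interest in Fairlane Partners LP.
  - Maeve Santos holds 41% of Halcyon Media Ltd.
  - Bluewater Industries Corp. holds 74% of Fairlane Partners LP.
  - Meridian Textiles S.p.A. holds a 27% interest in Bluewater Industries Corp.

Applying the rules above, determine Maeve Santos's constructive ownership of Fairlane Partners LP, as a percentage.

32.777208%

By parent–child attribution (R1), Maeve Santos is treated as also owning Yuki Santos's interest in Halcyon Media Ltd, giving 41% + 45% = 86%.
Chain via Halcyon Media Ltd → Meridian Textiles S.p.A. → Bluewater Industries Corp. (R3): 86% × 86% × 27% × 74% = 14.777208% of Fairlane Partners LP.
Direct interest in Fairlane Partners LP: 18%.
Aggregating (R2): 14.777208% + 18% = 32.777208%.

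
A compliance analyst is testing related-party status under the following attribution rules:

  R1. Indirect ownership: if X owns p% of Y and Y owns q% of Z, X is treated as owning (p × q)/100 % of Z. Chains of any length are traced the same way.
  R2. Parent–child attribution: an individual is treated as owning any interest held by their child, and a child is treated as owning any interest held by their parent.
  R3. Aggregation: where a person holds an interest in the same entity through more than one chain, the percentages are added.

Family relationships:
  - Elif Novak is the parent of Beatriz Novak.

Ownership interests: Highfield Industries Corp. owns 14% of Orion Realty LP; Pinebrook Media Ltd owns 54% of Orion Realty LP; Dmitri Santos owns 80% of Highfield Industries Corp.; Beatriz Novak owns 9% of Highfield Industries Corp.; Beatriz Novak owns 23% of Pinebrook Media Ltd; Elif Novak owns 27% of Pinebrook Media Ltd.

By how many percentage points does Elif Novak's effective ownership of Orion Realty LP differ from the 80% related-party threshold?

51.74

By parent–child attribution (R2), Elif Novak is treated as also owning Beatriz Novak's interest in Pinebrook Media Ltd, giving 27% + 23% = 50%.
By parent–child attribution (R2), Elif Novak is treated as owning Beatriz Novak's 9% interest in Highfield Industries Corp.
Chain via Pinebrook Media Ltd (R1): 50% × 54% = 27% of Orion Realty LP.
Chain via Highfield Industries Corp. (R1): 9% × 14% = 1.26% of Orion Realty LP.
Aggregating (R3): 27% + 1.26% = 28.26%.
28.26% falls short of the 80% threshold by 51.74 percentage points.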